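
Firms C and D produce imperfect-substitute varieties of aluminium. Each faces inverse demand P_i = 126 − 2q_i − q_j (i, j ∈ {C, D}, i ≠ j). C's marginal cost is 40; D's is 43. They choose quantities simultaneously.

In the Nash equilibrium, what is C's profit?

Firm C's profit: π = q_C(126 − 2q_C − q_D) − 40q_C.
∂π/∂q_C = 86 − 4q_C − q_D = 0 ⇒ q_C = 21.5 − 0.25q_D.
Similarly q_D = 20.75 − 0.25q_C.
Substituting the second reaction function into the first: q_C = 21.5 − 0.25(20.75 − 0.25q_C), which gives 0.9375q_C = 16.3125 ⇒ q_C = 17.4.
Then q_D = 20.75 − 0.25·17.4 = 16.4.
P_C = 126 − 2·17.4 − 16.4 = 74.8.
Profit = (74.8 − 40)·17.4 = 605.52.

605.52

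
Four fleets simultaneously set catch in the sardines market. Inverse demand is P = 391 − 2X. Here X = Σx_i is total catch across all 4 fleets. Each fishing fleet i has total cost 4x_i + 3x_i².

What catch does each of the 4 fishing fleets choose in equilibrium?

A representative fishing fleet's profit is π_i = x_i(391 − 2X) − 4x_i − 3x_i², with X = x_i + Σ_{j≠i} x_j.
First-order condition: 387 − 10x_i − 2Σ_{j≠i} x_j = 0.
With identical fishing fleets, set every x_j = x: then 387 − 10x − 6x = 0, i.e. x = 387/16 = 24.1875.

24.1875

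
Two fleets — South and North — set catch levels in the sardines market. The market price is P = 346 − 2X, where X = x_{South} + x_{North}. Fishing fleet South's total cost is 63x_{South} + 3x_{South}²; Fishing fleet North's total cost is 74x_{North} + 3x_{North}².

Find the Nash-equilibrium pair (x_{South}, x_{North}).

Fishing fleet South's profit: π = x_{South}(346 − 2(x_{South} + x_{North})) − 63x_{South} − 3x_{South}².
∂π/∂x_{South} = 283 − 10x_{South} − 2x_{North} = 0, so x_{South} = 28.3 − 0.2x_{North}.
By the same steps for North: x_{North} = 27.2 − 0.2x_{South}.
Solving the two reaction functions simultaneously: (1 − (−0.2)(−0.2))x_{South} = 28.3 − 0.2·27.2, so 0.96x_{South} = 22.86 and x_{South} = 23.8125.
Then x_{North} = 27.2 − 0.2·23.8125 = 22.4375.

23.8125, 22.4375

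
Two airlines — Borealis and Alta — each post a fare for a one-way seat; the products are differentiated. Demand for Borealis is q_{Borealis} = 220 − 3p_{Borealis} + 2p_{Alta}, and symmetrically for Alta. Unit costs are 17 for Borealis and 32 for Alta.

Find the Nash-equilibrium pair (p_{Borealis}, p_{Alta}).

Borealis's profit: π = (p_{Borealis} − 17)(220 − 3p_{Borealis} + 2p_{Alta}).
∂π/∂p_{Borealis} = 271 − 6p_{Borealis} + 2p_{Alta} = 0 ⇒ p_{Borealis} = 271/6 + (1/3)p_{Alta}.
Similarly p_{Alta} = 158/3 + (1/3)p_{Borealis}.
Solving the two reaction functions simultaneously: (1 − (1/3)(1/3))p_{Borealis} = 271/6 + (1/3)·(158/3), so (8/9)p_{Borealis} = 1129/18 and p_{Borealis} = 70.5625.
Then p_{Alta} = 158/3 + (1/3)·70.5625 = 76.1875.

70.5625, 76.1875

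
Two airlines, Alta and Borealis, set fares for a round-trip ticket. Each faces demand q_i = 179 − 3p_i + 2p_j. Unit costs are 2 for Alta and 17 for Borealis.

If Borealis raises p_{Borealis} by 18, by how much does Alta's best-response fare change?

6

Alta's profit: π = (p_{Alta} − 2)(179 − 3p_{Alta} + 2p_{Borealis}).
∂π/∂p_{Alta} = 185 − 6p_{Alta} + 2p_{Borealis} = 0 ⇒ p_{Alta} = 185/6 + (1/3)p_{Borealis}.
The reaction-function slope is 1/3, so an 18-unit rise in p_{Borealis} moves p_{Alta} by 1/3 × 18 = 6. Alta's best response rises — the actions are strategic complements.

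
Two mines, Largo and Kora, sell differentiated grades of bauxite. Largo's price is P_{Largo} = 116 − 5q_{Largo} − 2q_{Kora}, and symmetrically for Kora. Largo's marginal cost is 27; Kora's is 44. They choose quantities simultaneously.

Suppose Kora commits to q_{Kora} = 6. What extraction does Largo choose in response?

Mine Largo's profit: π = q_{Largo}(116 − 5q_{Largo} − 2q_{Kora}) − 27q_{Largo}.
∂π/∂q_{Largo} = 89 − 10q_{Largo} − 2q_{Kora} = 0 ⇒ q_{Largo} = 8.9 − 0.2q_{Kora}.
At q_{Kora} = 6: q_{Largo} = 8.9 − 0.2·6 = 7.7.

7.7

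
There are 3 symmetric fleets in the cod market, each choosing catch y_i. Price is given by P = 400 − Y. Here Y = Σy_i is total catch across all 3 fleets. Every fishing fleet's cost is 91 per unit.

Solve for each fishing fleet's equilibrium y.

A representative fishing fleet's profit is π_i = y_i(400 − Y) − 91y_i, with Y = y_i + Σ_{j≠i} y_j.
First-order condition: 309 − 2y_i − Σ_{j≠i} y_j = 0.
With identical fishing fleets, set every y_j = y: then 309 − 2y − 2y = 0, i.e. y = 309/4 = 77.25.

77.25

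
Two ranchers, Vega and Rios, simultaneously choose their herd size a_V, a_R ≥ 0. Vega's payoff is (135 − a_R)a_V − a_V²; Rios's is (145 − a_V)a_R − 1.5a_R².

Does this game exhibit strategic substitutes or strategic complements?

strategic substitutes

Expanding Vega's payoff: 135a_V − a_Ra_V − a_V².
∂π/∂a_V = 135 − a_R − 2a_V = 0, so a_V = 67.5 − 0.5a_R.
The best-response slope da_V/da_R = −0.5 < 0: the reaction function is downward-sloping, so the choices are strategic substitutes.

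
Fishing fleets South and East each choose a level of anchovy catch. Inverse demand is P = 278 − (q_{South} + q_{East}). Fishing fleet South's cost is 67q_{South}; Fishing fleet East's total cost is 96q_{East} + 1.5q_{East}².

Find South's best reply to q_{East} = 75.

68

Fishing fleet South's profit: π = q_{South}(278 − (q_{South} + q_{East})) − 67q_{South}.
∂π/∂q_{South} = 211 − 2q_{South} − q_{East} = 0, so q_{South} = 105.5 − 0.5q_{East}.
At q_{East} = 75: q_{South} = 105.5 − 0.5·75 = 68.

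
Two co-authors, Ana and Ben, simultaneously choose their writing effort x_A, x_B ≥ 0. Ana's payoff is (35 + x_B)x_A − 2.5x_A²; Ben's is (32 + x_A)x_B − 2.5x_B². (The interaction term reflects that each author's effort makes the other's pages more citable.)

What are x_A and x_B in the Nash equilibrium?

8.625, 8.125

Expanding Ana's payoff: 35x_A + x_Bx_A − 2.5x_A².
∂π/∂x_A = 35 + x_B − 5x_A = 0, so x_A = 7 + 0.2x_B.
Likewise for Ben: x_B = 6.4 + 0.2x_A.
Substituting the second reaction function into the first: x_A = 7 + 0.2(6.4 + 0.2x_A), which gives 0.96x_A = 8.28 ⇒ x_A = 8.625.
Then x_B = 6.4 + 0.2·8.625 = 8.125.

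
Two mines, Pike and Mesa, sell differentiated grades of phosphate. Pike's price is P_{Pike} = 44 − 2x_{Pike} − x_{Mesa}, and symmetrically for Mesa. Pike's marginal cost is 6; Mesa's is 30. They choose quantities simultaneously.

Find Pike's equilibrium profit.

Mine Pike's profit: π = x_{Pike}(44 − 2x_{Pike} − x_{Mesa}) − 6x_{Pike}.
∂π/∂x_{Pike} = 38 − 4x_{Pike} − x_{Mesa} = 0 ⇒ x_{Pike} = 9.5 − 0.25x_{Mesa}.
Similarly x_{Mesa} = 3.5 − 0.25x_{Pike}.
Substituting the second reaction function into the first: x_{Pike} = 9.5 − 0.25(3.5 − 0.25x_{Pike}), which gives 0.9375x_{Pike} = 8.625 ⇒ x_{Pike} = 9.2.
Then x_{Mesa} = 3.5 − 0.25·9.2 = 1.2.
P_{Pike} = 44 − 2·9.2 − 1.2 = 24.4.
Profit = (24.4 − 6)·9.2 = 169.28.

169.28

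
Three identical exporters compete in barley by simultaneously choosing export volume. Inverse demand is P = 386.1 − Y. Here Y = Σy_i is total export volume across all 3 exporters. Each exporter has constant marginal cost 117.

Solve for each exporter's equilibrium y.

A representative exporter's profit is π_i = y_i(386.1 − Y) − 117y_i, with Y = y_i + Σ_{j≠i} y_j.
First-order condition: 269.1 − 2y_i − Σ_{j≠i} y_j = 0.
Imposing symmetry (y_j = y for all j) turns Σ_{j≠i} y_j into 2y, so 269.1 = 4y and y = 67.275.

67.275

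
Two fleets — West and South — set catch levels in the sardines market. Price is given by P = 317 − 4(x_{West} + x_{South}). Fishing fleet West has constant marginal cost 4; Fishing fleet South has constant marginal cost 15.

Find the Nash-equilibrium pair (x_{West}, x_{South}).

Fishing fleet West's profit: π = x_{West}(317 − 4(x_{West} + x_{South})) − 4x_{West}.
∂π/∂x_{West} = 313 − 8x_{West} − 4x_{South} = 0, so x_{West} = 39.125 − 0.5x_{South}.
By the same steps for South: x_{South} = 37.75 − 0.5x_{West}.
Solving the two reaction functions simultaneously: (1 − (−0.5)(−0.5))x_{West} = 39.125 − 0.5·37.75, so 0.75x_{West} = 20.25 and x_{West} = 27.
Then x_{South} = 37.75 − 0.5·27 = 24.25.

27, 24.25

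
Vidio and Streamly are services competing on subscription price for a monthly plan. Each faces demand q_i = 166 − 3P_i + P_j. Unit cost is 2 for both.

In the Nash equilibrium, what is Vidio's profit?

3149.28

Vidio's profit: π = (P_{Vidio} − 2)(166 − 3P_{Vidio} + P_{Streamly}).
∂π/∂P_{Vidio} = 172 − 6P_{Vidio} + P_{Streamly} = 0 ⇒ P_{Vidio} = 86/3 + (1/6)P_{Streamly}.
By symmetry P_{Streamly} = P_{Vidio}; substituting into the reaction function, (5/6)P_{Vidio} = 86/3 and P_{Vidio} = 34.4.
q_{Vidio} = 166 − 3·34.4 + 34.4 = 97.2.
Profit = (34.4 − 2)·97.2 = 3149.28.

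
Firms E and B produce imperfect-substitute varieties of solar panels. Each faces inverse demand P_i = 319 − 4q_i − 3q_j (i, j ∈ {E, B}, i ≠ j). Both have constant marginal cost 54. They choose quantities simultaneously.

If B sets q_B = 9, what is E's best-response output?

Firm E's profit: π = q_E(319 − 4q_E − 3q_B) − 54q_E.
∂π/∂q_E = 265 − 8q_E − 3q_B = 0 ⇒ q_E = 33.125 − 0.375q_B.
At q_B = 9: q_E = 33.125 − 0.375·9 = 29.75.

29.75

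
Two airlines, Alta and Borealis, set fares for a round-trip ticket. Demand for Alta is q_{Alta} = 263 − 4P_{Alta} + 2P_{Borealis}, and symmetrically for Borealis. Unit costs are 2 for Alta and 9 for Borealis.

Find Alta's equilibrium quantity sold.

Alta's profit: π = (P_{Alta} − 2)(263 − 4P_{Alta} + 2P_{Borealis}).
∂π/∂P_{Alta} = 271 − 8P_{Alta} + 2P_{Borealis} = 0 ⇒ P_{Alta} = 33.875 + 0.25P_{Borealis}.
Similarly P_{Borealis} = 37.375 + 0.25P_{Alta}.
Plugging P_{Borealis} into Alta's best response: P_{Alta} = 33.875 + 0.25(37.375 + 0.25P_{Alta}) ⇒ 0.9375P_{Alta} = 1383/32, so P_{Alta} = 46.1.
Then P_{Borealis} = 37.375 + 0.25·46.1 = 48.9.
q_{Alta} = 263 − 4·46.1 + 2·48.9 = 176.4.

176.4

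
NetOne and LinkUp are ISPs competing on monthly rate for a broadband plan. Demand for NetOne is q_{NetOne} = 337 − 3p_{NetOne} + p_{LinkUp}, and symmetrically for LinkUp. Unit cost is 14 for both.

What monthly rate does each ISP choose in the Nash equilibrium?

NetOne's profit: π = (p_{NetOne} − 14)(337 − 3p_{NetOne} + p_{LinkUp}).
∂π/∂p_{NetOne} = 379 − 6p_{NetOne} + p_{LinkUp} = 0 ⇒ p_{NetOne} = 379/6 + (1/6)p_{LinkUp}.
By symmetry p_{LinkUp} = p_{NetOne}; substituting into the reaction function, (5/6)p_{NetOne} = 379/6 and p_{NetOne} = 75.8.

75.8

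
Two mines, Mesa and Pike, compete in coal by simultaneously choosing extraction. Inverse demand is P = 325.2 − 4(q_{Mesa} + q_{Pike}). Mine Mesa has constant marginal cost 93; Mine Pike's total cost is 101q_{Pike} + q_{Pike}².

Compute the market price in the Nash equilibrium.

Mine Mesa's profit: π = q_{Mesa}(325.2 − 4(q_{Mesa} + q_{Pike})) − 93q_{Mesa}.
∂π/∂q_{Mesa} = 232.2 − 8q_{Mesa} − 4q_{Pike} = 0, so q_{Mesa} = 29.025 − 0.5q_{Pike}.
For Pike: ∂π/∂q_{Pike} = 224.2 − 10q_{Pike} − 4q_{Mesa} = 0 ⇒ q_{Pike} = 22.42 − 0.4q_{Mesa}.
Solving the two reaction functions simultaneously: (1 − (−0.5)(−0.4))q_{Mesa} = 29.025 − 0.5·22.42, so 0.8q_{Mesa} = 17.815 and q_{Mesa} = 3563/160.
Then q_{Pike} = 22.42 − 0.4·(3563/160) = 13.5125.
Equilibrium price: P = 325.2 − 4·(1145/32) = 182.075.

182.075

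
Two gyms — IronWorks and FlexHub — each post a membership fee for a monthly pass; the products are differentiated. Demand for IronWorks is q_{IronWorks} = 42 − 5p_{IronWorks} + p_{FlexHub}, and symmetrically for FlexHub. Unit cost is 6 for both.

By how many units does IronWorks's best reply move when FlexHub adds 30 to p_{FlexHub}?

IronWorks's profit: π = (p_{IronWorks} − 6)(42 − 5p_{IronWorks} + p_{FlexHub}).
∂π/∂p_{IronWorks} = 72 − 10p_{IronWorks} + p_{FlexHub} = 0 ⇒ p_{IronWorks} = 7.2 + 0.1p_{FlexHub}.
The reaction-function slope is 0.1, so a 30-unit rise in p_{FlexHub} moves p_{IronWorks} by 0.1 × 30 = 3. IronWorks's best response rises — the actions are strategic complements.

3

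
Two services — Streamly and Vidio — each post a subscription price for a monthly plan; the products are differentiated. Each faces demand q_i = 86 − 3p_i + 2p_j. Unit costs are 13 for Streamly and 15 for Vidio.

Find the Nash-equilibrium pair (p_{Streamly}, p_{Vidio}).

31.625, 32.375

Streamly's profit: π = (p_{Streamly} − 13)(86 − 3p_{Streamly} + 2p_{Vidio}).
∂π/∂p_{Streamly} = 125 − 6p_{Streamly} + 2p_{Vidio} = 0 ⇒ p_{Streamly} = 125/6 + (1/3)p_{Vidio}.
Similarly p_{Vidio} = 131/6 + (1/3)p_{Streamly}.
Plugging p_{Vidio} into Streamly's best response: p_{Streamly} = 125/6 + (1/3)(131/6 + (1/3)p_{Streamly}) ⇒ (8/9)p_{Streamly} = 253/9, so p_{Streamly} = 31.625.
Then p_{Vidio} = 131/6 + (1/3)·31.625 = 32.375.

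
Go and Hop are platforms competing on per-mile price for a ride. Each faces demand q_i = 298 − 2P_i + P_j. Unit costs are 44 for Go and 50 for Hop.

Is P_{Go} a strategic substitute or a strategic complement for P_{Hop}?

Go's profit: π = (P_{Go} − 44)(298 − 2P_{Go} + P_{Hop}).
∂π/∂P_{Go} = 386 − 4P_{Go} + P_{Hop} = 0 ⇒ P_{Go} = 96.5 + 0.25P_{Hop}.
The best-response slope dP_{Go}/dP_{Hop} = 0.25 > 0: the reaction function is upward-sloping, so the choices are strategic complements.

strategic complements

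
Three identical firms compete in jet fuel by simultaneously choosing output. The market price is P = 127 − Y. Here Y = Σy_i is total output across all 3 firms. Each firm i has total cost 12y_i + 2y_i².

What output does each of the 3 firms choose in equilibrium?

A representative firm's profit is π_i = y_i(127 − Y) − 12y_i − 2y_i², with Y = y_i + Σ_{j≠i} y_j.
First-order condition: 115 − 6y_i − Σ_{j≠i} y_j = 0.
With identical firms, set every y_j = y: then 115 − 6y − 2y = 0, i.e. y = 115/8 = 14.375.

14.375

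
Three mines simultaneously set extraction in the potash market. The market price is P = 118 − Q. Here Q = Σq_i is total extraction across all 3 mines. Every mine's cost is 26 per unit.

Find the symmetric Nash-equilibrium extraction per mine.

A representative mine's profit is π_i = q_i(118 − Q) − 26q_i, with Q = q_i + Σ_{j≠i} q_j.
First-order condition: 92 − 2q_i − Σ_{j≠i} q_j = 0.
In a symmetric equilibrium every mine chooses the same q, so Σ_{j≠i} q_j = 2q. The condition becomes 92 − 4q = 0, giving q = 92/4 = 23.

23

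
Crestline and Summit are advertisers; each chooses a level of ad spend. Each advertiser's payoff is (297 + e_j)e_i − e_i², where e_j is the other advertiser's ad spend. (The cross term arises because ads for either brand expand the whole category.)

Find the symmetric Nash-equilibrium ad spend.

Crestline's payoff is (297 + e_S)e_C − e_C².
∂π/∂e_C = 297 + e_S − 2e_C = 0, so e_C = 148.5 + 0.5e_S.
The game is symmetric, so in equilibrium e_S = e_C: the reaction function gives 0.5e_C = 148.5, hence e_C = 297.

297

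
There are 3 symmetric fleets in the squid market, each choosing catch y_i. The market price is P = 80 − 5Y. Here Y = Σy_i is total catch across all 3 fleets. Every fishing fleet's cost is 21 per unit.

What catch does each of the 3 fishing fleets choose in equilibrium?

A representative fishing fleet's profit is π_i = y_i(80 − 5Y) − 21y_i, with Y = y_i + Σ_{j≠i} y_j.
First-order condition: 59 − 10y_i − 5Σ_{j≠i} y_j = 0.
With identical fishing fleets, set every y_j = y: then 59 − 10y − 10y = 0, i.e. y = 59/20 = 2.95.

2.95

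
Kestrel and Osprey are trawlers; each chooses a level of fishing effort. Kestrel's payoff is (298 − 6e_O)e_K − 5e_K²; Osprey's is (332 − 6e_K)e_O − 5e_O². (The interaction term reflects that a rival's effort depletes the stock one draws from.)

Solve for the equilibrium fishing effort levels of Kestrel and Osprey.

15.4375, 23.9375

Expanding Kestrel's payoff: 298e_K − 6e_Oe_K − 5e_K².
∂π/∂e_K = 298 − 6e_O − 10e_K = 0, so e_K = 29.8 − 0.6e_O.
Likewise for Osprey: e_O = 33.2 − 0.6e_K.
Substituting the second reaction function into the first: e_K = 29.8 − 0.6(33.2 − 0.6e_K), which gives 0.64e_K = 9.88 ⇒ e_K = 15.4375.
Then e_O = 33.2 − 0.6·15.4375 = 23.9375.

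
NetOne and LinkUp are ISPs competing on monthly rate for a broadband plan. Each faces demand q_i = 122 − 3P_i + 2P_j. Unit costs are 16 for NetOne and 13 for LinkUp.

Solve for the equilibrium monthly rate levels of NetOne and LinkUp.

41.9375, 40.8125

NetOne's profit: π = (P_{NetOne} − 16)(122 − 3P_{NetOne} + 2P_{LinkUp}).
∂π/∂P_{NetOne} = 170 − 6P_{NetOne} + 2P_{LinkUp} = 0 ⇒ P_{NetOne} = 85/3 + (1/3)P_{LinkUp}.
Similarly P_{LinkUp} = 161/6 + (1/3)P_{NetOne}.
Substituting the second reaction function into the first: P_{NetOne} = 85/3 + (1/3)(161/6 + (1/3)P_{NetOne}), which gives (8/9)P_{NetOne} = 671/18 ⇒ P_{NetOne} = 41.9375.
Then P_{LinkUp} = 161/6 + (1/3)·41.9375 = 40.8125.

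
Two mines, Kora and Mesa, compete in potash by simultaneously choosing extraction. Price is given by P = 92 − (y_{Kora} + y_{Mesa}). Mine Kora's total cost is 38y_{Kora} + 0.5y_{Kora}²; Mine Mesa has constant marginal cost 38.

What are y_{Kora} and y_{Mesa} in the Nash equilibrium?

Mine Kora's profit: π = y_{Kora}(92 − (y_{Kora} + y_{Mesa})) − 38y_{Kora} − 0.5y_{Kora}².
∂π/∂y_{Kora} = 54 − 3y_{Kora} − y_{Mesa} = 0, so y_{Kora} = 18 − (1/3)y_{Mesa}.
For Mesa: ∂π/∂y_{Mesa} = 54 − 2y_{Mesa} − y_{Kora} = 0 ⇒ y_{Mesa} = 27 − 0.5y_{Kora}.
Plugging y_{Mesa} into Kora's best response: y_{Kora} = 18 − (1/3)(27 − 0.5y_{Kora}) ⇒ (5/6)y_{Kora} = 9, so y_{Kora} = 10.8.
Then y_{Mesa} = 27 − 0.5·10.8 = 21.6.

10.8, 21.6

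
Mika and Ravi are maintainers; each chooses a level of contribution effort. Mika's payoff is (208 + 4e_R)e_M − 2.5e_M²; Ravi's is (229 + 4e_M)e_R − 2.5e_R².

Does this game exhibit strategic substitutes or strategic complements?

strategic complements

Expanding Mika's payoff: 208e_M + 4e_Re_M − 2.5e_M².
∂π/∂e_M = 208 + 4e_R − 5e_M = 0, so e_M = 41.6 + 0.8e_R.
The best-response slope de_M/de_R = 0.8 > 0: the reaction function is upward-sloping, so the choices are strategic complements.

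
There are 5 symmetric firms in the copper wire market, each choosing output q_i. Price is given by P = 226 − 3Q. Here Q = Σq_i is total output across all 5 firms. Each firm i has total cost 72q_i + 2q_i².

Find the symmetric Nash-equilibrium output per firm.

7

A representative firm's profit is π_i = q_i(226 − 3Q) − 72q_i − 2q_i², with Q = q_i + Σ_{j≠i} q_j.
First-order condition: 154 − 10q_i − 3Σ_{j≠i} q_j = 0.
In a symmetric equilibrium every firm chooses the same q, so Σ_{j≠i} q_j = 4q. The condition becomes 154 − 22q = 0, giving q = 154/22 = 7.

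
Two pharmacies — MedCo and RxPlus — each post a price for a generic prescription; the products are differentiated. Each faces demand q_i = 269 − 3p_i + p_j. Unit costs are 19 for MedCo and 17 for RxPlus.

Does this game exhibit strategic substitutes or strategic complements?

strategic complements

MedCo's profit: π = (p_{MedCo} − 19)(269 − 3p_{MedCo} + p_{RxPlus}).
∂π/∂p_{MedCo} = 326 − 6p_{MedCo} + p_{RxPlus} = 0 ⇒ p_{MedCo} = 163/3 + (1/6)p_{RxPlus}.
The best-response slope dp_{MedCo}/dp_{RxPlus} = 1/6 > 0: the reaction function is upward-sloping, so the choices are strategic complements.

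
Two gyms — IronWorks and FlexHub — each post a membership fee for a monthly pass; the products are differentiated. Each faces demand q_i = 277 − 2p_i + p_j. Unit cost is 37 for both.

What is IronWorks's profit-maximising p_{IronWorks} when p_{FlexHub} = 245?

149

IronWorks's profit: π = (p_{IronWorks} − 37)(277 − 2p_{IronWorks} + p_{FlexHub}).
∂π/∂p_{IronWorks} = 351 − 4p_{IronWorks} + p_{FlexHub} = 0 ⇒ p_{IronWorks} = 87.75 + 0.25p_{FlexHub}.
At p_{FlexHub} = 245: p_{IronWorks} = 87.75 + 0.25·245 = 149.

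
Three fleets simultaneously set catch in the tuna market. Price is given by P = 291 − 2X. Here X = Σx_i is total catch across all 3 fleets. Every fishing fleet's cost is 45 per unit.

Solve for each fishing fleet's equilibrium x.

30.75

A representative fishing fleet's profit is π_i = x_i(291 − 2X) − 45x_i, with X = x_i + Σ_{j≠i} x_j.
First-order condition: 246 − 4x_i − 2Σ_{j≠i} x_j = 0.
With identical fishing fleets, set every x_j = x: then 246 − 4x − 4x = 0, i.e. x = 246/8 = 30.75.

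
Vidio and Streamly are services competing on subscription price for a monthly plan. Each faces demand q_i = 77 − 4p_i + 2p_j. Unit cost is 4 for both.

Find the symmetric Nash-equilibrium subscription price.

Vidio's profit: π = (p_{Vidio} − 4)(77 − 4p_{Vidio} + 2p_{Streamly}).
∂π/∂p_{Vidio} = 93 − 8p_{Vidio} + 2p_{Streamly} = 0 ⇒ p_{Vidio} = 11.625 + 0.25p_{Streamly}.
Setting p_{Vidio} = p_{Streamly} in the reaction function: p_{Vidio} = 11.625 + 0.25p_{Vidio}, so p_{Vidio} = 11.625 / 0.75 = 15.5.

15.5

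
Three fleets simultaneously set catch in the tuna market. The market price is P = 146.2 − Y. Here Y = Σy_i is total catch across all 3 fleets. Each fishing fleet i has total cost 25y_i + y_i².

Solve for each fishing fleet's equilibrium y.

20.2

A representative fishing fleet's profit is π_i = y_i(146.2 − Y) − 25y_i − y_i², with Y = y_i + Σ_{j≠i} y_j.
First-order condition: 121.2 − 4y_i − Σ_{j≠i} y_j = 0.
In a symmetric equilibrium every fishing fleet chooses the same y, so Σ_{j≠i} y_j = 2y. The condition becomes 121.2 − 6y = 0, giving y = 121.2/6 = 20.2.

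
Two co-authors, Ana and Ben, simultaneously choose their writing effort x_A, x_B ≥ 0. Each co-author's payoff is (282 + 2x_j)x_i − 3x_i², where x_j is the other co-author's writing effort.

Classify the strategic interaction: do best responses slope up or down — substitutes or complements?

Ana's payoff is (282 + 2x_B)x_A − 3x_A².
∂π/∂x_A = 282 + 2x_B − 6x_A = 0, so x_A = 47 + (1/3)x_B.
The best-response slope dx_A/dx_B = 1/3 > 0: the reaction function is upward-sloping, so the choices are strategic complements.

strategic complements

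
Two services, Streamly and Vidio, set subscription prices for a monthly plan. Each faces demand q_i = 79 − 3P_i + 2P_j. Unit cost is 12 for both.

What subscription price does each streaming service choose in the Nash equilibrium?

28.75

Streamly's profit: π = (P_{Streamly} − 12)(79 − 3P_{Streamly} + 2P_{Vidio}).
∂π/∂P_{Streamly} = 115 − 6P_{Streamly} + 2P_{Vidio} = 0 ⇒ P_{Streamly} = 115/6 + (1/3)P_{Vidio}.
The game is symmetric, so in equilibrium P_{Vidio} = P_{Streamly}: the reaction function gives (2/3)P_{Streamly} = 115/6, hence P_{Streamly} = 28.75.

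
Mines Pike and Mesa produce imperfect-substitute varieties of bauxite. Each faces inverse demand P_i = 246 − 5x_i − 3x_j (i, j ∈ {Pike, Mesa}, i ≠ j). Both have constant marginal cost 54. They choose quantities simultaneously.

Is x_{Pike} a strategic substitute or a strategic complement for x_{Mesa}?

Mine Pike's profit: π = x_{Pike}(246 − 5x_{Pike} − 3x_{Mesa}) − 54x_{Pike}.
∂π/∂x_{Pike} = 192 − 10x_{Pike} − 3x_{Mesa} = 0 ⇒ x_{Pike} = 19.2 − 0.3x_{Mesa}.
The best-response slope dx_{Pike}/dx_{Mesa} = −0.3 < 0: the reaction function is downward-sloping, so the choices are strategic substitutes.

strategic substitutes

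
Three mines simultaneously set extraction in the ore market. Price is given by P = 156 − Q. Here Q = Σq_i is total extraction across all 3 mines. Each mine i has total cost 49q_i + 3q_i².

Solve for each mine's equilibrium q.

10.7

A representative mine's profit is π_i = q_i(156 − Q) − 49q_i − 3q_i², with Q = q_i + Σ_{j≠i} q_j.
First-order condition: 107 − 8q_i − Σ_{j≠i} q_j = 0.
In a symmetric equilibrium every mine chooses the same q, so Σ_{j≠i} q_j = 2q. The condition becomes 107 − 10q = 0, giving q = 107/10 = 10.7.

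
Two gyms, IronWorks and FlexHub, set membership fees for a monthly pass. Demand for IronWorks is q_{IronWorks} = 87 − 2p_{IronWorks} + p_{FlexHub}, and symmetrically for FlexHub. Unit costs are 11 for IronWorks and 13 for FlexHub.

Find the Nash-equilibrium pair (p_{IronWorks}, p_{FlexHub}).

36.6, 37.4

IronWorks's profit: π = (p_{IronWorks} − 11)(87 − 2p_{IronWorks} + p_{FlexHub}).
∂π/∂p_{IronWorks} = 109 − 4p_{IronWorks} + p_{FlexHub} = 0 ⇒ p_{IronWorks} = 27.25 + 0.25p_{FlexHub}.
Similarly p_{FlexHub} = 28.25 + 0.25p_{IronWorks}.
Plugging p_{FlexHub} into IronWorks's best response: p_{IronWorks} = 27.25 + 0.25(28.25 + 0.25p_{IronWorks}) ⇒ 0.9375p_{IronWorks} = 34.3125, so p_{IronWorks} = 36.6.
Then p_{FlexHub} = 28.25 + 0.25·36.6 = 37.4.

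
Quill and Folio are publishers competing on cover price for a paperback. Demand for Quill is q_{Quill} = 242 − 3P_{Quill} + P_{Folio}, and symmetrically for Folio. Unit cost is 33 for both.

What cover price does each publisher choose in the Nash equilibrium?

68.2

Quill's profit: π = (P_{Quill} − 33)(242 − 3P_{Quill} + P_{Folio}).
∂π/∂P_{Quill} = 341 − 6P_{Quill} + P_{Folio} = 0 ⇒ P_{Quill} = 341/6 + (1/6)P_{Folio}.
The game is symmetric, so in equilibrium P_{Folio} = P_{Quill}: the reaction function gives (5/6)P_{Quill} = 341/6, hence P_{Quill} = 68.2.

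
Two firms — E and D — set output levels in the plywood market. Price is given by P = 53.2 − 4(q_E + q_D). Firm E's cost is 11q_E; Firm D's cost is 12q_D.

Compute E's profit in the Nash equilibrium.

51.84

Firm E's profit: π = q_E(53.2 − 4(q_E + q_D)) − 11q_E.
∂π/∂q_E = 42.2 − 8q_E − 4q_D = 0, so q_E = 5.275 − 0.5q_D.
By the same steps for D: q_D = 5.15 − 0.5q_E.
Substituting the second reaction function into the first: q_E = 5.275 − 0.5(5.15 − 0.5q_E), which gives 0.75q_E = 2.7 ⇒ q_E = 3.6.
Then q_D = 5.15 − 0.5·3.6 = 3.35.
Price P = 53.2 − 4·6.95 = 25.4.
E's profit: (25.4 − 11)·3.6 = 51.84.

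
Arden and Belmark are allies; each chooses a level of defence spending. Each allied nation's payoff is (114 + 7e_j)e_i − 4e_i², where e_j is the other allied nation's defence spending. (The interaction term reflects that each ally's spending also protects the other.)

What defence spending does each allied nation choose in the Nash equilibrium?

Arden's payoff is (114 + 7e_B)e_A − 4e_A².
∂π/∂e_A = 114 + 7e_B − 8e_A = 0, so e_A = 14.25 + 0.875e_B.
Setting e_A = e_B in the reaction function: e_A = 14.25 + 0.875e_A, so e_A = 14.25 / 0.125 = 114.

114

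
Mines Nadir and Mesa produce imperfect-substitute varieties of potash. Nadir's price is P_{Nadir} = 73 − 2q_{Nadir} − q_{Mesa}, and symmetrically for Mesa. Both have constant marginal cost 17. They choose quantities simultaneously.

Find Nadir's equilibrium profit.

250.88

Mine Nadir's profit: π = q_{Nadir}(73 − 2q_{Nadir} − q_{Mesa}) − 17q_{Nadir}.
∂π/∂q_{Nadir} = 56 − 4q_{Nadir} − q_{Mesa} = 0 ⇒ q_{Nadir} = 14 − 0.25q_{Mesa}.
Setting q_{Nadir} = q_{Mesa} in the reaction function: q_{Nadir} = 14 − 0.25q_{Nadir}, so q_{Nadir} = 14 / 1.25 = 11.2.
P_{Nadir} = 73 − 2·11.2 − 11.2 = 39.4.
Profit = (39.4 − 17)·11.2 = 250.88.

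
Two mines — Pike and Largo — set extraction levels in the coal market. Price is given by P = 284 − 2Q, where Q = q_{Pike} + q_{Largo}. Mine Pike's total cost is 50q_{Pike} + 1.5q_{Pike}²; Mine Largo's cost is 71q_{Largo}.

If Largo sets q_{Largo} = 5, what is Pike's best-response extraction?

32

Mine Pike's profit: π = q_{Pike}(284 − 2(q_{Pike} + q_{Largo})) − 50q_{Pike} − 1.5q_{Pike}².
∂π/∂q_{Pike} = 234 − 7q_{Pike} − 2q_{Largo} = 0, so q_{Pike} = 234/7 − (2/7)q_{Largo}.
At q_{Largo} = 5: q_{Pike} = 234/7 − (2/7)·5 = 32.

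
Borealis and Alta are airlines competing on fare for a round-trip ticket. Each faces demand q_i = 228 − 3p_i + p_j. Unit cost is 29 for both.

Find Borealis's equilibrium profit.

3468

Borealis's profit: π = (p_{Borealis} − 29)(228 − 3p_{Borealis} + p_{Alta}).
∂π/∂p_{Borealis} = 315 − 6p_{Borealis} + p_{Alta} = 0 ⇒ p_{Borealis} = 52.5 + (1/6)p_{Alta}.
The game is symmetric, so in equilibrium p_{Alta} = p_{Borealis}: the reaction function gives (5/6)p_{Borealis} = 52.5, hence p_{Borealis} = 63.
q_{Borealis} = 228 − 3·63 + 63 = 102.
Profit = (63 − 29)·102 = 3468.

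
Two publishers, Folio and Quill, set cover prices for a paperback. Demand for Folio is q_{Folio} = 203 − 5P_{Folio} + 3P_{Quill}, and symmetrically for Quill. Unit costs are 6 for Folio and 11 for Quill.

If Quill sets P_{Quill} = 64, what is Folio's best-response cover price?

42.5

Folio's profit: π = (P_{Folio} − 6)(203 − 5P_{Folio} + 3P_{Quill}).
∂π/∂P_{Folio} = 233 − 10P_{Folio} + 3P_{Quill} = 0 ⇒ P_{Folio} = 23.3 + 0.3P_{Quill}.
At P_{Quill} = 64: P_{Folio} = 23.3 + 0.3·64 = 42.5.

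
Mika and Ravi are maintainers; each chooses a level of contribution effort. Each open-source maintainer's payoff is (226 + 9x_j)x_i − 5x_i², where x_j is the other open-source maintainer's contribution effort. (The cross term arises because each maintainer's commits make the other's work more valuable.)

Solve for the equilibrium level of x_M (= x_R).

Mika's payoff is (226 + 9x_R)x_M − 5x_M².
∂π/∂x_M = 226 + 9x_R − 10x_M = 0, so x_M = 22.6 + 0.9x_R.
By symmetry x_R = x_M; substituting into the reaction function, 0.1x_M = 22.6 and x_M = 226.

226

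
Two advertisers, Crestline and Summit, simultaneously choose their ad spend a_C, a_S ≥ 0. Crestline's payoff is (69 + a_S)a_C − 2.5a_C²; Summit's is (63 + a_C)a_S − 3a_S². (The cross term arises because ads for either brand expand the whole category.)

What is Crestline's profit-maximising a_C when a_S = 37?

Expanding Crestline's payoff: 69a_C + a_Sa_C − 2.5a_C².
∂π/∂a_C = 69 + a_S − 5a_C = 0, so a_C = 13.8 + 0.2a_S.
At a_S = 37: a_C = 13.8 + 0.2·37 = 21.2.

21.2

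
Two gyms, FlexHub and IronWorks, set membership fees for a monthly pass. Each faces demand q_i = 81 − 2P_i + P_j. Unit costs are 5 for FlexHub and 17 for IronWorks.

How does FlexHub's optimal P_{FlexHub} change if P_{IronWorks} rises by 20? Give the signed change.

5

FlexHub's profit: π = (P_{FlexHub} − 5)(81 − 2P_{FlexHub} + P_{IronWorks}).
∂π/∂P_{FlexHub} = 91 − 4P_{FlexHub} + P_{IronWorks} = 0 ⇒ P_{FlexHub} = 22.75 + 0.25P_{IronWorks}.
The reaction-function slope is 0.25, so a 20-unit rise in P_{IronWorks} moves P_{FlexHub} by 0.25 × 20 = 5. FlexHub's best response rises — the actions are strategic complements.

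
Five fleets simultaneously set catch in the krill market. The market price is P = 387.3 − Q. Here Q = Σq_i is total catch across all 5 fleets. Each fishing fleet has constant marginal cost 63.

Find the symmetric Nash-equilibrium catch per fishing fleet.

A representative fishing fleet's profit is π_i = q_i(387.3 − Q) − 63q_i, with Q = q_i + Σ_{j≠i} q_j.
First-order condition: 324.3 − 2q_i − Σ_{j≠i} q_j = 0.
Imposing symmetry (q_j = q for all j) turns Σ_{j≠i} q_j into 4q, so 324.3 = 6q and q = 54.05.

54.05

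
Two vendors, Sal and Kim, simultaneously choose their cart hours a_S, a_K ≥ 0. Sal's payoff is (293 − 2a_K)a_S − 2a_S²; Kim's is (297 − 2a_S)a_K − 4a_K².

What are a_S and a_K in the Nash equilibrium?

62.5, 21.5

Expanding Sal's payoff: 293a_S − 2a_Ka_S − 2a_S².
∂π/∂a_S = 293 − 2a_K − 4a_S = 0, so a_S = 73.25 − 0.5a_K.
Likewise for Kim: a_K = 37.125 − 0.25a_S.
Plugging a_K into Sal's best response: a_S = 73.25 − 0.5(37.125 − 0.25a_S) ⇒ 0.875a_S = 54.6875, so a_S = 62.5.
Then a_K = 37.125 − 0.25·62.5 = 21.5.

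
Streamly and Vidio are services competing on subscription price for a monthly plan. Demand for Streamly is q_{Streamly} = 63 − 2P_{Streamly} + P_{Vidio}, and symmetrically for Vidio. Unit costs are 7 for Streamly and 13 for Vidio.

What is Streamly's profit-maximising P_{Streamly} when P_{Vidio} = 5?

Streamly's profit: π = (P_{Streamly} − 7)(63 − 2P_{Streamly} + P_{Vidio}).
∂π/∂P_{Streamly} = 77 − 4P_{Streamly} + P_{Vidio} = 0 ⇒ P_{Streamly} = 19.25 + 0.25P_{Vidio}.
At P_{Vidio} = 5: P_{Streamly} = 19.25 + 0.25·5 = 20.5.

20.5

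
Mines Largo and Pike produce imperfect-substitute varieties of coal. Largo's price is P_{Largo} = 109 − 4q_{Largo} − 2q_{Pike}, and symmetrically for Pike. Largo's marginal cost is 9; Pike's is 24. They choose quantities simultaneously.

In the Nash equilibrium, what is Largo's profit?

Mine Largo's profit: π = q_{Largo}(109 − 4q_{Largo} − 2q_{Pike}) − 9q_{Largo}.
∂π/∂q_{Largo} = 100 − 8q_{Largo} − 2q_{Pike} = 0 ⇒ q_{Largo} = 12.5 − 0.25q_{Pike}.
Similarly q_{Pike} = 10.625 − 0.25q_{Largo}.
Substituting the second reaction function into the first: q_{Largo} = 12.5 − 0.25(10.625 − 0.25q_{Largo}), which gives 0.9375q_{Largo} = 315/32 ⇒ q_{Largo} = 10.5.
Then q_{Pike} = 10.625 − 0.25·10.5 = 8.
P_{Largo} = 109 − 4·10.5 − 2·8 = 51.
Profit = (51 − 9)·10.5 = 441.

441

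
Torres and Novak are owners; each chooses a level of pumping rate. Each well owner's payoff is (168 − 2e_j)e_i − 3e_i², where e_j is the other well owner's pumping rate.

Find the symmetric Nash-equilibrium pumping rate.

21

Torres's payoff is (168 − 2e_N)e_T − 3e_T².
∂π/∂e_T = 168 − 2e_N − 6e_T = 0, so e_T = 28 − (1/3)e_N.
By symmetry e_N = e_T; substituting into the reaction function, (4/3)e_T = 28 and e_T = 21.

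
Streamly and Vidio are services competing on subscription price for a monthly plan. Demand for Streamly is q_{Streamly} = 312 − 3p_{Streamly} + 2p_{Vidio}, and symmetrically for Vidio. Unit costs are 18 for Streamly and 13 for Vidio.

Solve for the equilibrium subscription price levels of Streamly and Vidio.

90.5625, 88.6875

Streamly's profit: π = (p_{Streamly} − 18)(312 − 3p_{Streamly} + 2p_{Vidio}).
∂π/∂p_{Streamly} = 366 − 6p_{Streamly} + 2p_{Vidio} = 0 ⇒ p_{Streamly} = 61 + (1/3)p_{Vidio}.
Similarly p_{Vidio} = 58.5 + (1/3)p_{Streamly}.
Plugging p_{Vidio} into Streamly's best response: p_{Streamly} = 61 + (1/3)(58.5 + (1/3)p_{Streamly}) ⇒ (8/9)p_{Streamly} = 80.5, so p_{Streamly} = 90.5625.
Then p_{Vidio} = 58.5 + (1/3)·90.5625 = 88.6875.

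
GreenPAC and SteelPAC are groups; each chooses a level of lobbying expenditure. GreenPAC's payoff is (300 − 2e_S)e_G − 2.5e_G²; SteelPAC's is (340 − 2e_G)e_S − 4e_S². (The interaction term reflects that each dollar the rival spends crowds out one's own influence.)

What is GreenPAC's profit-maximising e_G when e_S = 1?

59.6

Expanding GreenPAC's payoff: 300e_G − 2e_Se_G − 2.5e_G².
∂π/∂e_G = 300 − 2e_S − 5e_G = 0, so e_G = 60 − 0.4e_S.
At e_S = 1: e_G = 60 − 0.4·1 = 59.6.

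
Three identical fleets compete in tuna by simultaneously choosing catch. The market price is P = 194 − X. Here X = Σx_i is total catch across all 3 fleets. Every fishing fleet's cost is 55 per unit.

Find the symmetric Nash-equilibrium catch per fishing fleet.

A representative fishing fleet's profit is π_i = x_i(194 − X) − 55x_i, with X = x_i + Σ_{j≠i} x_j.
First-order condition: 139 − 2x_i − Σ_{j≠i} x_j = 0.
With identical fishing fleets, set every x_j = x: then 139 − 2x − 2x = 0, i.e. x = 139/4 = 34.75.

34.75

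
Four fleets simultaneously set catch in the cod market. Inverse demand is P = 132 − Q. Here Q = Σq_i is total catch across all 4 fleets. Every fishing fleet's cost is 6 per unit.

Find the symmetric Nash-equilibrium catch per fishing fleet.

25.2

A representative fishing fleet's profit is π_i = q_i(132 − Q) − 6q_i, with Q = q_i + Σ_{j≠i} q_j.
First-order condition: 126 − 2q_i − Σ_{j≠i} q_j = 0.
With identical fishing fleets, set every q_j = q: then 126 − 2q − 3q = 0, i.e. q = 126/5 = 25.2.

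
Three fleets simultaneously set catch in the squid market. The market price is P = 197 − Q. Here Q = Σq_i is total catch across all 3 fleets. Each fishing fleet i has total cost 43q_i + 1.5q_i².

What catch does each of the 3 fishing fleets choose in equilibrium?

A representative fishing fleet's profit is π_i = q_i(197 − Q) − 43q_i − 1.5q_i², with Q = q_i + Σ_{j≠i} q_j.
First-order condition: 154 − 5q_i − Σ_{j≠i} q_j = 0.
Imposing symmetry (q_j = q for all j) turns Σ_{j≠i} q_j into 2q, so 154 = 7q and q = 22.

22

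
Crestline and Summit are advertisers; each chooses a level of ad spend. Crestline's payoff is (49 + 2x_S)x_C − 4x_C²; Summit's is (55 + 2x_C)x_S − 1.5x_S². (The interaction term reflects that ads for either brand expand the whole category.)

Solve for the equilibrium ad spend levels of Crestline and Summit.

12.85, 26.9

Expanding Crestline's payoff: 49x_C + 2x_Sx_C − 4x_C².
∂π/∂x_C = 49 + 2x_S − 8x_C = 0, so x_C = 6.125 + 0.25x_S.
Likewise for Summit: x_S = 55/3 + (2/3)x_C.
Solving the two reaction functions simultaneously: (1 − (0.25)(2/3))x_C = 6.125 + 0.25·(55/3), so (5/6)x_C = 257/24 and x_C = 12.85.
Then x_S = 55/3 + (2/3)·12.85 = 26.9.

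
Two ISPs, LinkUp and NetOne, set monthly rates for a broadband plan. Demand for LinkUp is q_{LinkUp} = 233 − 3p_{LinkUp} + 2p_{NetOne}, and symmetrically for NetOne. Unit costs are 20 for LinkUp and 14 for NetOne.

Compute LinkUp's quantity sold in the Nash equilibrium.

156.375

LinkUp's profit: π = (p_{LinkUp} − 20)(233 − 3p_{LinkUp} + 2p_{NetOne}).
∂π/∂p_{LinkUp} = 293 − 6p_{LinkUp} + 2p_{NetOne} = 0 ⇒ p_{LinkUp} = 293/6 + (1/3)p_{NetOne}.
Similarly p_{NetOne} = 275/6 + (1/3)p_{LinkUp}.
Plugging p_{NetOne} into LinkUp's best response: p_{LinkUp} = 293/6 + (1/3)(275/6 + (1/3)p_{LinkUp}) ⇒ (8/9)p_{LinkUp} = 577/9, so p_{LinkUp} = 72.125.
Then p_{NetOne} = 275/6 + (1/3)·72.125 = 69.875.
q_{LinkUp} = 233 − 3·72.125 + 2·69.875 = 156.375.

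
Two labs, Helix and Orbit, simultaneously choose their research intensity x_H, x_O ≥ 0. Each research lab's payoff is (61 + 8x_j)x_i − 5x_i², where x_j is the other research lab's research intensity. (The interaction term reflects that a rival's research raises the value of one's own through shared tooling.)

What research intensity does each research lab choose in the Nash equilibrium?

Helix's payoff is (61 + 8x_O)x_H − 5x_H².
∂π/∂x_H = 61 + 8x_O − 10x_H = 0, so x_H = 6.1 + 0.8x_O.
The game is symmetric, so in equilibrium x_O = x_H: the reaction function gives 0.2x_H = 6.1, hence x_H = 30.5.

30.5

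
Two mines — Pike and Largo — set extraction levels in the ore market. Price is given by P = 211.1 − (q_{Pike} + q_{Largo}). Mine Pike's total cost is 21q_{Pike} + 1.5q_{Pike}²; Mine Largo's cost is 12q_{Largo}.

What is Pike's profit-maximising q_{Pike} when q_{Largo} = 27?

Mine Pike's profit: π = q_{Pike}(211.1 − (q_{Pike} + q_{Largo})) − 21q_{Pike} − 1.5q_{Pike}².
∂π/∂q_{Pike} = 190.1 − 5q_{Pike} − q_{Largo} = 0, so q_{Pike} = 38.02 − 0.2q_{Largo}.
At q_{Largo} = 27: q_{Pike} = 38.02 − 0.2·27 = 32.62.

32.62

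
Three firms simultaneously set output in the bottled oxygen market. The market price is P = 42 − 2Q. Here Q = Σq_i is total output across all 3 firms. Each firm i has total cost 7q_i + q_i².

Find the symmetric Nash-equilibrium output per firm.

3.5

A representative firm's profit is π_i = q_i(42 − 2Q) − 7q_i − q_i², with Q = q_i + Σ_{j≠i} q_j.
First-order condition: 35 − 6q_i − 2Σ_{j≠i} q_j = 0.
Imposing symmetry (q_j = q for all j) turns Σ_{j≠i} q_j into 2q, so 35 = 10q and q = 3.5.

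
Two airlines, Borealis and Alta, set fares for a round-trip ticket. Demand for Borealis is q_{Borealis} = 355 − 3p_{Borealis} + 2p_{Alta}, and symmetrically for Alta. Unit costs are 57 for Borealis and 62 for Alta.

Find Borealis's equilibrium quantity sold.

Borealis's profit: π = (p_{Borealis} − 57)(355 − 3p_{Borealis} + 2p_{Alta}).
∂π/∂p_{Borealis} = 526 − 6p_{Borealis} + 2p_{Alta} = 0 ⇒ p_{Borealis} = 263/3 + (1/3)p_{Alta}.
Similarly p_{Alta} = 541/6 + (1/3)p_{Borealis}.
Substituting the second reaction function into the first: p_{Borealis} = 263/3 + (1/3)(541/6 + (1/3)p_{Borealis}), which gives (8/9)p_{Borealis} = 2119/18 ⇒ p_{Borealis} = 132.4375.
Then p_{Alta} = 541/6 + (1/3)·132.4375 = 134.3125.
q_{Borealis} = 355 − 3·132.4375 + 2·134.3125 = 226.3125.

226.3125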